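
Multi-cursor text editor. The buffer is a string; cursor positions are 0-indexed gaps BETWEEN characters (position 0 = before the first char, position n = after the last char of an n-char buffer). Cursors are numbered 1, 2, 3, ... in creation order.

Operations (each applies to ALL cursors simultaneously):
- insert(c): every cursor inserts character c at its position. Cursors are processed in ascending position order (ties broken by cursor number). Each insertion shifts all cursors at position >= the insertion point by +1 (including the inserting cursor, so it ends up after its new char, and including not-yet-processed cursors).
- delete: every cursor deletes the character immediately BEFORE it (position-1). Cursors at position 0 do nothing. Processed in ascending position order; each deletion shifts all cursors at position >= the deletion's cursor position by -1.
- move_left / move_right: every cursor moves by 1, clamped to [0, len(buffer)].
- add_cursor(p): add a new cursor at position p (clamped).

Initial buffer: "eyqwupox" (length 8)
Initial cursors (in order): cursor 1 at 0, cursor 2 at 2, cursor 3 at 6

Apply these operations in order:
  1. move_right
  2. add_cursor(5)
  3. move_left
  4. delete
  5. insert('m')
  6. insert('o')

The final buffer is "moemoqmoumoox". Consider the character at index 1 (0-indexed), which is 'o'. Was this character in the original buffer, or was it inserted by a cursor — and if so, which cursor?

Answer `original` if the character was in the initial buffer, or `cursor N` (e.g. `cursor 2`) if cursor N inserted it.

After op 1 (move_right): buffer="eyqwupox" (len 8), cursors c1@1 c2@3 c3@7, authorship ........
After op 2 (add_cursor(5)): buffer="eyqwupox" (len 8), cursors c1@1 c2@3 c4@5 c3@7, authorship ........
After op 3 (move_left): buffer="eyqwupox" (len 8), cursors c1@0 c2@2 c4@4 c3@6, authorship ........
After op 4 (delete): buffer="equox" (len 5), cursors c1@0 c2@1 c4@2 c3@3, authorship .....
After op 5 (insert('m')): buffer="memqmumox" (len 9), cursors c1@1 c2@3 c4@5 c3@7, authorship 1.2.4.3..
After op 6 (insert('o')): buffer="moemoqmoumoox" (len 13), cursors c1@2 c2@5 c4@8 c3@11, authorship 11.22.44.33..
Authorship (.=original, N=cursor N): 1 1 . 2 2 . 4 4 . 3 3 . .
Index 1: author = 1

Answer: cursor 1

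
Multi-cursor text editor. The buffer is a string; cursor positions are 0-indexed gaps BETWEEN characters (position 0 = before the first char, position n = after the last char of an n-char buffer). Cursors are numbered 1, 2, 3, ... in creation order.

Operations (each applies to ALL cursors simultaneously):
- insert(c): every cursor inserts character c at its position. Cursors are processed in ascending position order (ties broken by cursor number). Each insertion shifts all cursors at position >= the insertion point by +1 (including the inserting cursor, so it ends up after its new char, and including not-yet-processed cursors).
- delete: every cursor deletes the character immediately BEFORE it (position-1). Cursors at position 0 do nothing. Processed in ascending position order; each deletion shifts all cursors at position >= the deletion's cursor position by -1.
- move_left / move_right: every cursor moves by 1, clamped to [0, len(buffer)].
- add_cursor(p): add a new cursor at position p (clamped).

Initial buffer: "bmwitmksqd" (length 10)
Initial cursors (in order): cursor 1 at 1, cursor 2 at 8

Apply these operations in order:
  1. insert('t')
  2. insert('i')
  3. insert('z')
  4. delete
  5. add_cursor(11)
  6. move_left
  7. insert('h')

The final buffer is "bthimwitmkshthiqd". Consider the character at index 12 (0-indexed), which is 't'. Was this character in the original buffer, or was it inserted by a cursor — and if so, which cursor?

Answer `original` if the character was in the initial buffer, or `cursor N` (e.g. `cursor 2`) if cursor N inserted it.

After op 1 (insert('t')): buffer="btmwitmkstqd" (len 12), cursors c1@2 c2@10, authorship .1.......2..
After op 2 (insert('i')): buffer="btimwitmkstiqd" (len 14), cursors c1@3 c2@12, authorship .11.......22..
After op 3 (insert('z')): buffer="btizmwitmkstizqd" (len 16), cursors c1@4 c2@14, authorship .111.......222..
After op 4 (delete): buffer="btimwitmkstiqd" (len 14), cursors c1@3 c2@12, authorship .11.......22..
After op 5 (add_cursor(11)): buffer="btimwitmkstiqd" (len 14), cursors c1@3 c3@11 c2@12, authorship .11.......22..
After op 6 (move_left): buffer="btimwitmkstiqd" (len 14), cursors c1@2 c3@10 c2@11, authorship .11.......22..
After op 7 (insert('h')): buffer="bthimwitmkshthiqd" (len 17), cursors c1@3 c3@12 c2@14, authorship .111.......3222..
Authorship (.=original, N=cursor N): . 1 1 1 . . . . . . . 3 2 2 2 . .
Index 12: author = 2

Answer: cursor 2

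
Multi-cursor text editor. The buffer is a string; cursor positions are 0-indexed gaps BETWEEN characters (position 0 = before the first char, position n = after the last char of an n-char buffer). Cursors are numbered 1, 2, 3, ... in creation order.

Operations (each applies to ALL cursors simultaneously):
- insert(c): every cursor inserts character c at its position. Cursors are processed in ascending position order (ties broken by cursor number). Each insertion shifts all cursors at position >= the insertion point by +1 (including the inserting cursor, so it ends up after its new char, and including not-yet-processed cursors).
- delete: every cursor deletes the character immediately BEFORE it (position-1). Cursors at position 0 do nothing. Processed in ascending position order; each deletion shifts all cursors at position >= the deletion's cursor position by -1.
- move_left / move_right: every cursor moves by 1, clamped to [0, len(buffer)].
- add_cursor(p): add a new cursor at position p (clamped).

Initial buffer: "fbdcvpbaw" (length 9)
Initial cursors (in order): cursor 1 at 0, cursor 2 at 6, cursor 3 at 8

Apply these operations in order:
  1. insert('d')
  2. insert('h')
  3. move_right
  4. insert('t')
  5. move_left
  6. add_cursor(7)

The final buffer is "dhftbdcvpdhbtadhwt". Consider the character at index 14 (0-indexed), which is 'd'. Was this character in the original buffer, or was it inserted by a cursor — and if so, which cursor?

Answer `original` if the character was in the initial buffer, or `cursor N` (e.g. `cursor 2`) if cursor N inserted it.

Answer: cursor 3

Derivation:
After op 1 (insert('d')): buffer="dfbdcvpdbadw" (len 12), cursors c1@1 c2@8 c3@11, authorship 1......2..3.
After op 2 (insert('h')): buffer="dhfbdcvpdhbadhw" (len 15), cursors c1@2 c2@10 c3@14, authorship 11......22..33.
After op 3 (move_right): buffer="dhfbdcvpdhbadhw" (len 15), cursors c1@3 c2@11 c3@15, authorship 11......22..33.
After op 4 (insert('t')): buffer="dhftbdcvpdhbtadhwt" (len 18), cursors c1@4 c2@13 c3@18, authorship 11.1.....22.2.33.3
After op 5 (move_left): buffer="dhftbdcvpdhbtadhwt" (len 18), cursors c1@3 c2@12 c3@17, authorship 11.1.....22.2.33.3
After op 6 (add_cursor(7)): buffer="dhftbdcvpdhbtadhwt" (len 18), cursors c1@3 c4@7 c2@12 c3@17, authorship 11.1.....22.2.33.3
Authorship (.=original, N=cursor N): 1 1 . 1 . . . . . 2 2 . 2 . 3 3 . 3
Index 14: author = 3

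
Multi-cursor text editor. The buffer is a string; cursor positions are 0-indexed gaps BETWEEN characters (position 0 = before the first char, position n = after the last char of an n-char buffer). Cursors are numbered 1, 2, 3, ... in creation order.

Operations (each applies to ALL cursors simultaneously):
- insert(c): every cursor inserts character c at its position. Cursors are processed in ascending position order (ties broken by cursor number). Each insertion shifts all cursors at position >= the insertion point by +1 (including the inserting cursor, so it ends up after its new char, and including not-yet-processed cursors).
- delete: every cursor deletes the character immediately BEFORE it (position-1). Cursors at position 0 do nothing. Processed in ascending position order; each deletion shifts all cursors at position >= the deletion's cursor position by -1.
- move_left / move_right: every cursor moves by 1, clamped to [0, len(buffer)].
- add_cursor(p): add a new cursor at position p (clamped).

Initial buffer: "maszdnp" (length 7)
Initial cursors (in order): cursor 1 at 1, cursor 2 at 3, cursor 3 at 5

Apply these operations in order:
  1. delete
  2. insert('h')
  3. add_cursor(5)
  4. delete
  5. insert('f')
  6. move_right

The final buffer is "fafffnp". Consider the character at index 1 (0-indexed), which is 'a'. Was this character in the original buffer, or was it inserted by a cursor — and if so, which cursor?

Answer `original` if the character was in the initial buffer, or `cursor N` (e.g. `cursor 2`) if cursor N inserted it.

Answer: original

Derivation:
After op 1 (delete): buffer="aznp" (len 4), cursors c1@0 c2@1 c3@2, authorship ....
After op 2 (insert('h')): buffer="hahzhnp" (len 7), cursors c1@1 c2@3 c3@5, authorship 1.2.3..
After op 3 (add_cursor(5)): buffer="hahzhnp" (len 7), cursors c1@1 c2@3 c3@5 c4@5, authorship 1.2.3..
After op 4 (delete): buffer="anp" (len 3), cursors c1@0 c2@1 c3@1 c4@1, authorship ...
After op 5 (insert('f')): buffer="fafffnp" (len 7), cursors c1@1 c2@5 c3@5 c4@5, authorship 1.234..
After op 6 (move_right): buffer="fafffnp" (len 7), cursors c1@2 c2@6 c3@6 c4@6, authorship 1.234..
Authorship (.=original, N=cursor N): 1 . 2 3 4 . .
Index 1: author = original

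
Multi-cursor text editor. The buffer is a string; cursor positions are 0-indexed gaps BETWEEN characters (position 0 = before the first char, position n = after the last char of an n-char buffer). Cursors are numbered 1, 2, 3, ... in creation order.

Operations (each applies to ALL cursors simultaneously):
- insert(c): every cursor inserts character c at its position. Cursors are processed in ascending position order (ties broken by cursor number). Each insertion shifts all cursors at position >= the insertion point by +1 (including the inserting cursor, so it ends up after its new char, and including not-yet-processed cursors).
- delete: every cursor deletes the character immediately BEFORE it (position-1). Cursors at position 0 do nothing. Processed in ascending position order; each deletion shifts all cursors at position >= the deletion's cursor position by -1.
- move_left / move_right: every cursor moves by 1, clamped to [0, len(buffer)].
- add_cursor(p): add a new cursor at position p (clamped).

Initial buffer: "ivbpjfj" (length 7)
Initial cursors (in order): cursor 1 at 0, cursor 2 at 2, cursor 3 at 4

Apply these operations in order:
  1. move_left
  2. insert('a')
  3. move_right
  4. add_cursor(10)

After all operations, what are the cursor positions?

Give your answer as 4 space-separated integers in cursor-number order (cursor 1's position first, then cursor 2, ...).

Answer: 2 4 7 10

Derivation:
After op 1 (move_left): buffer="ivbpjfj" (len 7), cursors c1@0 c2@1 c3@3, authorship .......
After op 2 (insert('a')): buffer="aiavbapjfj" (len 10), cursors c1@1 c2@3 c3@6, authorship 1.2..3....
After op 3 (move_right): buffer="aiavbapjfj" (len 10), cursors c1@2 c2@4 c3@7, authorship 1.2..3....
After op 4 (add_cursor(10)): buffer="aiavbapjfj" (len 10), cursors c1@2 c2@4 c3@7 c4@10, authorship 1.2..3....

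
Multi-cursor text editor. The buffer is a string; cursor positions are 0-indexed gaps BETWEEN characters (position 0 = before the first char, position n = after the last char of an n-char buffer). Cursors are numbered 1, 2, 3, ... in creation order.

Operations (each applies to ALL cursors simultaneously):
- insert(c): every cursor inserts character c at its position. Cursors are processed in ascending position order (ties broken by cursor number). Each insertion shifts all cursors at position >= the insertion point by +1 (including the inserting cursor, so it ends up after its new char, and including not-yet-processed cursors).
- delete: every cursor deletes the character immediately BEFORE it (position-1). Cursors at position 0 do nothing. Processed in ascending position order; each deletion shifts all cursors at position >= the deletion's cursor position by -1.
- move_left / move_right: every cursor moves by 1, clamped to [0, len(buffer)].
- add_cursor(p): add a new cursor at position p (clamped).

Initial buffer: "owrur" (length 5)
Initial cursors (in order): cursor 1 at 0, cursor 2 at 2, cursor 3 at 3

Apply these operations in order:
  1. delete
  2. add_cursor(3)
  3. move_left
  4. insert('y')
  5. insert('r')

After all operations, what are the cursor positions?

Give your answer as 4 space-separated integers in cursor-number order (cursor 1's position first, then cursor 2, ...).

Answer: 6 6 6 10

Derivation:
After op 1 (delete): buffer="our" (len 3), cursors c1@0 c2@1 c3@1, authorship ...
After op 2 (add_cursor(3)): buffer="our" (len 3), cursors c1@0 c2@1 c3@1 c4@3, authorship ...
After op 3 (move_left): buffer="our" (len 3), cursors c1@0 c2@0 c3@0 c4@2, authorship ...
After op 4 (insert('y')): buffer="yyyouyr" (len 7), cursors c1@3 c2@3 c3@3 c4@6, authorship 123..4.
After op 5 (insert('r')): buffer="yyyrrrouyrr" (len 11), cursors c1@6 c2@6 c3@6 c4@10, authorship 123123..44.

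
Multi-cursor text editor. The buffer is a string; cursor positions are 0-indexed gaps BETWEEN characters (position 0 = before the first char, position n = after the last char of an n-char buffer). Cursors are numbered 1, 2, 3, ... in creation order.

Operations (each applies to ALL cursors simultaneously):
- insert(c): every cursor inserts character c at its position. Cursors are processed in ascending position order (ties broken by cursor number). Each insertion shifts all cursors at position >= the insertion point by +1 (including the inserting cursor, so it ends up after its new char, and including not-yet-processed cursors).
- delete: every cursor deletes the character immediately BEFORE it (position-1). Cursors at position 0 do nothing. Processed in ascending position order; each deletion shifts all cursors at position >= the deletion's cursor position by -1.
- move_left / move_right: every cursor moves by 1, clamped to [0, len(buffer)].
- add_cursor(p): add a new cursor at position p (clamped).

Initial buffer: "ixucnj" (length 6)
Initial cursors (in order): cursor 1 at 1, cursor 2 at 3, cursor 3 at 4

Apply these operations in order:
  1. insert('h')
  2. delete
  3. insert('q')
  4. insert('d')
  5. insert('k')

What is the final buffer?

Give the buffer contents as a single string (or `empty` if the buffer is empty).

Answer: iqdkxuqdkcqdknj

Derivation:
After op 1 (insert('h')): buffer="ihxuhchnj" (len 9), cursors c1@2 c2@5 c3@7, authorship .1..2.3..
After op 2 (delete): buffer="ixucnj" (len 6), cursors c1@1 c2@3 c3@4, authorship ......
After op 3 (insert('q')): buffer="iqxuqcqnj" (len 9), cursors c1@2 c2@5 c3@7, authorship .1..2.3..
After op 4 (insert('d')): buffer="iqdxuqdcqdnj" (len 12), cursors c1@3 c2@7 c3@10, authorship .11..22.33..
After op 5 (insert('k')): buffer="iqdkxuqdkcqdknj" (len 15), cursors c1@4 c2@9 c3@13, authorship .111..222.333..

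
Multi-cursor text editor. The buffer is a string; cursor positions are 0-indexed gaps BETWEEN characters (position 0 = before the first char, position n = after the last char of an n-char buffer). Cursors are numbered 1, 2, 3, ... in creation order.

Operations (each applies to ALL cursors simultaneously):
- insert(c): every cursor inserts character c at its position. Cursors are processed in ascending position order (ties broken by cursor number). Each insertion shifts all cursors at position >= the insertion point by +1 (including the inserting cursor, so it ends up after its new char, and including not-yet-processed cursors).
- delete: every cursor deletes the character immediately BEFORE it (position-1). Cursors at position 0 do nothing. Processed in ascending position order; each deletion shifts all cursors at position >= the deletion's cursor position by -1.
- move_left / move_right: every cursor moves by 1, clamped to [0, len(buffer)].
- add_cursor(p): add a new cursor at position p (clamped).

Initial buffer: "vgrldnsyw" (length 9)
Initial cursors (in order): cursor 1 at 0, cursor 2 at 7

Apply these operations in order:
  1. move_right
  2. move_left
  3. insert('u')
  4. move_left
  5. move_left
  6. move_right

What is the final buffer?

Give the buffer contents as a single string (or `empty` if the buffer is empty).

Answer: uvgrldnsuyw

Derivation:
After op 1 (move_right): buffer="vgrldnsyw" (len 9), cursors c1@1 c2@8, authorship .........
After op 2 (move_left): buffer="vgrldnsyw" (len 9), cursors c1@0 c2@7, authorship .........
After op 3 (insert('u')): buffer="uvgrldnsuyw" (len 11), cursors c1@1 c2@9, authorship 1.......2..
After op 4 (move_left): buffer="uvgrldnsuyw" (len 11), cursors c1@0 c2@8, authorship 1.......2..
After op 5 (move_left): buffer="uvgrldnsuyw" (len 11), cursors c1@0 c2@7, authorship 1.......2..
After op 6 (move_right): buffer="uvgrldnsuyw" (len 11), cursors c1@1 c2@8, authorship 1.......2..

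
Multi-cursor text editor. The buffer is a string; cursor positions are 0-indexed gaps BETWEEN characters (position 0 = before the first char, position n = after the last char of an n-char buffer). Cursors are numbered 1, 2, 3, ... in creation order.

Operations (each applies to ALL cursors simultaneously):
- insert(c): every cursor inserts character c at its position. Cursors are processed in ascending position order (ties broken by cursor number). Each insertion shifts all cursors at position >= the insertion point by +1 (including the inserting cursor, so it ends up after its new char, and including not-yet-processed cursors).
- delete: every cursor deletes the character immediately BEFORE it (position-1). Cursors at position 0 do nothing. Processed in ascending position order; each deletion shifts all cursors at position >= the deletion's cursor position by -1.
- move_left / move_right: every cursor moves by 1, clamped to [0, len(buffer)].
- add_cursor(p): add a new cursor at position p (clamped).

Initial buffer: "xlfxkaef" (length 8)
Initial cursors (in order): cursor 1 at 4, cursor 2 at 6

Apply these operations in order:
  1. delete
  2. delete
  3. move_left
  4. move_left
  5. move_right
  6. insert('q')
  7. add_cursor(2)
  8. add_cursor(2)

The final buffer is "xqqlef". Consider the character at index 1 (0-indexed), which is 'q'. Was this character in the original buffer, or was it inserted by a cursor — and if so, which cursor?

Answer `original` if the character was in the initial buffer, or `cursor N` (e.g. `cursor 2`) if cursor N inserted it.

After op 1 (delete): buffer="xlfkef" (len 6), cursors c1@3 c2@4, authorship ......
After op 2 (delete): buffer="xlef" (len 4), cursors c1@2 c2@2, authorship ....
After op 3 (move_left): buffer="xlef" (len 4), cursors c1@1 c2@1, authorship ....
After op 4 (move_left): buffer="xlef" (len 4), cursors c1@0 c2@0, authorship ....
After op 5 (move_right): buffer="xlef" (len 4), cursors c1@1 c2@1, authorship ....
After op 6 (insert('q')): buffer="xqqlef" (len 6), cursors c1@3 c2@3, authorship .12...
After op 7 (add_cursor(2)): buffer="xqqlef" (len 6), cursors c3@2 c1@3 c2@3, authorship .12...
After op 8 (add_cursor(2)): buffer="xqqlef" (len 6), cursors c3@2 c4@2 c1@3 c2@3, authorship .12...
Authorship (.=original, N=cursor N): . 1 2 . . .
Index 1: author = 1

Answer: cursor 1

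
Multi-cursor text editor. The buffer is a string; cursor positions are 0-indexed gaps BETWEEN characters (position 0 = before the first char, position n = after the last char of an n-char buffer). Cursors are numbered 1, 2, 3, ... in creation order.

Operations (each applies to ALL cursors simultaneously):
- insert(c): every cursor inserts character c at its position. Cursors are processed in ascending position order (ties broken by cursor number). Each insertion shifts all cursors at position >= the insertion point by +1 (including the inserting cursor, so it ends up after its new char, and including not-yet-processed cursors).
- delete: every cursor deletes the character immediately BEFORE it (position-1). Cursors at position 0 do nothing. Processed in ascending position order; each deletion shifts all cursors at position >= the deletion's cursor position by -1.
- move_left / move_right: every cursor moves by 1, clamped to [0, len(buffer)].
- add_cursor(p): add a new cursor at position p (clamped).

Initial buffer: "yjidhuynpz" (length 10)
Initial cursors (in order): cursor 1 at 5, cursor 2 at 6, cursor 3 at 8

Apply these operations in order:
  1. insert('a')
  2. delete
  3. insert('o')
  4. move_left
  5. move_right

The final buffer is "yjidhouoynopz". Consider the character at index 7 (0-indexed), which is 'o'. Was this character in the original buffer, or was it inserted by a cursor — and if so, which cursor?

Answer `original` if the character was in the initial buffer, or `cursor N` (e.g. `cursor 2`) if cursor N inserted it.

Answer: cursor 2

Derivation:
After op 1 (insert('a')): buffer="yjidhauaynapz" (len 13), cursors c1@6 c2@8 c3@11, authorship .....1.2..3..
After op 2 (delete): buffer="yjidhuynpz" (len 10), cursors c1@5 c2@6 c3@8, authorship ..........
After op 3 (insert('o')): buffer="yjidhouoynopz" (len 13), cursors c1@6 c2@8 c3@11, authorship .....1.2..3..
After op 4 (move_left): buffer="yjidhouoynopz" (len 13), cursors c1@5 c2@7 c3@10, authorship .....1.2..3..
After op 5 (move_right): buffer="yjidhouoynopz" (len 13), cursors c1@6 c2@8 c3@11, authorship .....1.2..3..
Authorship (.=original, N=cursor N): . . . . . 1 . 2 . . 3 . .
Index 7: author = 2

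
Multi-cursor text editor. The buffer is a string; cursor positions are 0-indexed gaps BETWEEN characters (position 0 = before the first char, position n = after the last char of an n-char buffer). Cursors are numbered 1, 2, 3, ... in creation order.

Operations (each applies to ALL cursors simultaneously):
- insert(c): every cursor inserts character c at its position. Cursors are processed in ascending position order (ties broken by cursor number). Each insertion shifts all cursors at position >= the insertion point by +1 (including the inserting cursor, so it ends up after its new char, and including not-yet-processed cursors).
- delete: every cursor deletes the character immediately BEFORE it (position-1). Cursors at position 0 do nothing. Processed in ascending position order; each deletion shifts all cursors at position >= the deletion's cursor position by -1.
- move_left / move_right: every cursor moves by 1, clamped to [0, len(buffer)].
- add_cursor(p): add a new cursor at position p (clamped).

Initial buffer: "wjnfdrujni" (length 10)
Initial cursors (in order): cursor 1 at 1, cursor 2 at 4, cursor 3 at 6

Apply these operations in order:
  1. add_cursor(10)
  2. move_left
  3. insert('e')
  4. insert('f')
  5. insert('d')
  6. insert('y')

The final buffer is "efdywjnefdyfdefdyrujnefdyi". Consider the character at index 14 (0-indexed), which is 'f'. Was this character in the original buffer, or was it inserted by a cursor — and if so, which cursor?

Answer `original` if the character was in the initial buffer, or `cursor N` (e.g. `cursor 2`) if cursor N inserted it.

After op 1 (add_cursor(10)): buffer="wjnfdrujni" (len 10), cursors c1@1 c2@4 c3@6 c4@10, authorship ..........
After op 2 (move_left): buffer="wjnfdrujni" (len 10), cursors c1@0 c2@3 c3@5 c4@9, authorship ..........
After op 3 (insert('e')): buffer="ewjnefderujnei" (len 14), cursors c1@1 c2@5 c3@8 c4@13, authorship 1...2..3....4.
After op 4 (insert('f')): buffer="efwjneffdefrujnefi" (len 18), cursors c1@2 c2@7 c3@11 c4@17, authorship 11...22..33....44.
After op 5 (insert('d')): buffer="efdwjnefdfdefdrujnefdi" (len 22), cursors c1@3 c2@9 c3@14 c4@21, authorship 111...222..333....444.
After op 6 (insert('y')): buffer="efdywjnefdyfdefdyrujnefdyi" (len 26), cursors c1@4 c2@11 c3@17 c4@25, authorship 1111...2222..3333....4444.
Authorship (.=original, N=cursor N): 1 1 1 1 . . . 2 2 2 2 . . 3 3 3 3 . . . . 4 4 4 4 .
Index 14: author = 3

Answer: cursor 3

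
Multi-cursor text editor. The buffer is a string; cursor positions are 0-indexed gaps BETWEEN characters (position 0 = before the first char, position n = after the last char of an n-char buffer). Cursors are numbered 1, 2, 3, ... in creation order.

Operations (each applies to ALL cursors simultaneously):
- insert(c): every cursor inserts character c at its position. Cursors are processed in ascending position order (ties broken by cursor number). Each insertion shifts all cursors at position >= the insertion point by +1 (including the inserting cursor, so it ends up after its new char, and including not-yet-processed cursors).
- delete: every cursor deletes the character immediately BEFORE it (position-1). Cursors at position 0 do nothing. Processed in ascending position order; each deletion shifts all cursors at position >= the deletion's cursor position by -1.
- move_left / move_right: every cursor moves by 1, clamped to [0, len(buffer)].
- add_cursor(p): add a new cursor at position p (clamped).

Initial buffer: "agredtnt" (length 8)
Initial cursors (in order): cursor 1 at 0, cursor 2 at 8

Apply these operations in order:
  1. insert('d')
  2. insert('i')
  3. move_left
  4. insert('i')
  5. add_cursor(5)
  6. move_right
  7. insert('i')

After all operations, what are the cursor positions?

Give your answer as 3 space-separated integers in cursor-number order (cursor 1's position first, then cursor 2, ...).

After op 1 (insert('d')): buffer="dagredtntd" (len 10), cursors c1@1 c2@10, authorship 1........2
After op 2 (insert('i')): buffer="diagredtntdi" (len 12), cursors c1@2 c2@12, authorship 11........22
After op 3 (move_left): buffer="diagredtntdi" (len 12), cursors c1@1 c2@11, authorship 11........22
After op 4 (insert('i')): buffer="diiagredtntdii" (len 14), cursors c1@2 c2@13, authorship 111........222
After op 5 (add_cursor(5)): buffer="diiagredtntdii" (len 14), cursors c1@2 c3@5 c2@13, authorship 111........222
After op 6 (move_right): buffer="diiagredtntdii" (len 14), cursors c1@3 c3@6 c2@14, authorship 111........222
After op 7 (insert('i')): buffer="diiiagriedtntdiii" (len 17), cursors c1@4 c3@8 c2@17, authorship 1111...3.....2222

Answer: 4 17 8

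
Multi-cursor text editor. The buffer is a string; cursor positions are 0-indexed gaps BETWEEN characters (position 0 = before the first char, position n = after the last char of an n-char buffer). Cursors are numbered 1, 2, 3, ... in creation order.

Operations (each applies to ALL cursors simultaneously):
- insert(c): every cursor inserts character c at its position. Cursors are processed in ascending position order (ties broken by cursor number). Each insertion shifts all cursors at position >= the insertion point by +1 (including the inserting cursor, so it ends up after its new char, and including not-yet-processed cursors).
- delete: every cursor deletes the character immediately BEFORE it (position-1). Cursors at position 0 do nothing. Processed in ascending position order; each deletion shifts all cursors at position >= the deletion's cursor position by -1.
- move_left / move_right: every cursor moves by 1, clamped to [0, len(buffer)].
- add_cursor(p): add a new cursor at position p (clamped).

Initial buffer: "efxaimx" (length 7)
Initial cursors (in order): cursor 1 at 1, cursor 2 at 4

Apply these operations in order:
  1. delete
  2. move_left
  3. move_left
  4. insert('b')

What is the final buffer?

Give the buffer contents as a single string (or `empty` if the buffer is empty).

Answer: bbfximx

Derivation:
After op 1 (delete): buffer="fximx" (len 5), cursors c1@0 c2@2, authorship .....
After op 2 (move_left): buffer="fximx" (len 5), cursors c1@0 c2@1, authorship .....
After op 3 (move_left): buffer="fximx" (len 5), cursors c1@0 c2@0, authorship .....
After op 4 (insert('b')): buffer="bbfximx" (len 7), cursors c1@2 c2@2, authorship 12.....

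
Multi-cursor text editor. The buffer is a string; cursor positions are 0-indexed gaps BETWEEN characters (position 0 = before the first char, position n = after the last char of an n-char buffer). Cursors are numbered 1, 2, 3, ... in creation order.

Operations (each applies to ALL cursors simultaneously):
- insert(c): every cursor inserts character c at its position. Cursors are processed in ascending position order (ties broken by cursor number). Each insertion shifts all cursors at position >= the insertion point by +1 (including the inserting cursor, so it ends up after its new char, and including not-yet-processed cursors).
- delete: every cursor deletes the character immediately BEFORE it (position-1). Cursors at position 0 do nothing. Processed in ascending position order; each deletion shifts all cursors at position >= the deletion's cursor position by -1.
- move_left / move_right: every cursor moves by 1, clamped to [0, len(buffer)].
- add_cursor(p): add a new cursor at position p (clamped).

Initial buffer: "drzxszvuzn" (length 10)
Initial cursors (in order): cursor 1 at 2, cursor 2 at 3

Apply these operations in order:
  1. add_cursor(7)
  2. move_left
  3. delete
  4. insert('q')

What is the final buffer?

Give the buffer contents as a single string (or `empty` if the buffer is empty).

Answer: qqzxsqvuzn

Derivation:
After op 1 (add_cursor(7)): buffer="drzxszvuzn" (len 10), cursors c1@2 c2@3 c3@7, authorship ..........
After op 2 (move_left): buffer="drzxszvuzn" (len 10), cursors c1@1 c2@2 c3@6, authorship ..........
After op 3 (delete): buffer="zxsvuzn" (len 7), cursors c1@0 c2@0 c3@3, authorship .......
After op 4 (insert('q')): buffer="qqzxsqvuzn" (len 10), cursors c1@2 c2@2 c3@6, authorship 12...3....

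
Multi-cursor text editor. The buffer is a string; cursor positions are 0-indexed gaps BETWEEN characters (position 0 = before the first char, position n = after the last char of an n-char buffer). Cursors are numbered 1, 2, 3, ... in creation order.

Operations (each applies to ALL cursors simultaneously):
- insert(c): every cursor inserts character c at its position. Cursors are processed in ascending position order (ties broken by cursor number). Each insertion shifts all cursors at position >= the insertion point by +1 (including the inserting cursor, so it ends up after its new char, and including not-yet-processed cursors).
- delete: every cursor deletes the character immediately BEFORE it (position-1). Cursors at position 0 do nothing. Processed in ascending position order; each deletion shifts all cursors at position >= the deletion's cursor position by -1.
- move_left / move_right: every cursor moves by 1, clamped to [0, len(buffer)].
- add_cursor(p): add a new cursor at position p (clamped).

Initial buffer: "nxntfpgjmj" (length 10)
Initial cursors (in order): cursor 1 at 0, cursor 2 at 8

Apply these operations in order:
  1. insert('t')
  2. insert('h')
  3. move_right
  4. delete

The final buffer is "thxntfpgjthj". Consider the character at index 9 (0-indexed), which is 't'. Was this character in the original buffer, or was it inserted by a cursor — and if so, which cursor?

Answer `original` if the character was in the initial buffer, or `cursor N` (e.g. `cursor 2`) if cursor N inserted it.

After op 1 (insert('t')): buffer="tnxntfpgjtmj" (len 12), cursors c1@1 c2@10, authorship 1........2..
After op 2 (insert('h')): buffer="thnxntfpgjthmj" (len 14), cursors c1@2 c2@12, authorship 11........22..
After op 3 (move_right): buffer="thnxntfpgjthmj" (len 14), cursors c1@3 c2@13, authorship 11........22..
After op 4 (delete): buffer="thxntfpgjthj" (len 12), cursors c1@2 c2@11, authorship 11.......22.
Authorship (.=original, N=cursor N): 1 1 . . . . . . . 2 2 .
Index 9: author = 2

Answer: cursor 2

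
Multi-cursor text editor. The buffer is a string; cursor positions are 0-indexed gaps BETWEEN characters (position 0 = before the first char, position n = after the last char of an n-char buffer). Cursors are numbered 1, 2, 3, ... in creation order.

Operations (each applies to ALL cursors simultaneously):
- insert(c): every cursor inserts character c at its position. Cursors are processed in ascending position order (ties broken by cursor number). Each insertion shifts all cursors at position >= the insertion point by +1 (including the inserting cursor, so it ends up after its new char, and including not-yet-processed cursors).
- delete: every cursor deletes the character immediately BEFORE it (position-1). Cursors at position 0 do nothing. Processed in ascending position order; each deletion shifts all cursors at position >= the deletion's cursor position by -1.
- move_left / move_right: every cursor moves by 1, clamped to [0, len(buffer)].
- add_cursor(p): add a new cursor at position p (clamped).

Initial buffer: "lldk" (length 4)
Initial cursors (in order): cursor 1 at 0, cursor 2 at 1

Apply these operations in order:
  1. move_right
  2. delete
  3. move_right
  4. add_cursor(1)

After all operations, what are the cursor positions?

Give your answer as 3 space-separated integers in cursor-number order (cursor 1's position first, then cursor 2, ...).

After op 1 (move_right): buffer="lldk" (len 4), cursors c1@1 c2@2, authorship ....
After op 2 (delete): buffer="dk" (len 2), cursors c1@0 c2@0, authorship ..
After op 3 (move_right): buffer="dk" (len 2), cursors c1@1 c2@1, authorship ..
After op 4 (add_cursor(1)): buffer="dk" (len 2), cursors c1@1 c2@1 c3@1, authorship ..

Answer: 1 1 1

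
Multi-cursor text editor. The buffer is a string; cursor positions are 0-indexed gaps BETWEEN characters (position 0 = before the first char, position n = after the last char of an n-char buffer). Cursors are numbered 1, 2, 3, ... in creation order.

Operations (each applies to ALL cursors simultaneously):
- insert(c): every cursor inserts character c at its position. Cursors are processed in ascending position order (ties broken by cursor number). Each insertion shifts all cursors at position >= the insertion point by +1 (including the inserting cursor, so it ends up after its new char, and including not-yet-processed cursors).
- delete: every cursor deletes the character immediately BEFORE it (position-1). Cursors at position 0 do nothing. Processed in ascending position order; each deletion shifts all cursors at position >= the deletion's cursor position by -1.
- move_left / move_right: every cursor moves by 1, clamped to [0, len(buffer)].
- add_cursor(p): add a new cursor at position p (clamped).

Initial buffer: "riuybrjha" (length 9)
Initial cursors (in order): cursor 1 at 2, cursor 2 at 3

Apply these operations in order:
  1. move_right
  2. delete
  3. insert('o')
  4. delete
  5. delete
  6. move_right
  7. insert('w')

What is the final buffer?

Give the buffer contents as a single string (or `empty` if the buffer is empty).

Answer: bwwrjha

Derivation:
After op 1 (move_right): buffer="riuybrjha" (len 9), cursors c1@3 c2@4, authorship .........
After op 2 (delete): buffer="ribrjha" (len 7), cursors c1@2 c2@2, authorship .......
After op 3 (insert('o')): buffer="rioobrjha" (len 9), cursors c1@4 c2@4, authorship ..12.....
After op 4 (delete): buffer="ribrjha" (len 7), cursors c1@2 c2@2, authorship .......
After op 5 (delete): buffer="brjha" (len 5), cursors c1@0 c2@0, authorship .....
After op 6 (move_right): buffer="brjha" (len 5), cursors c1@1 c2@1, authorship .....
After op 7 (insert('w')): buffer="bwwrjha" (len 7), cursors c1@3 c2@3, authorship .12....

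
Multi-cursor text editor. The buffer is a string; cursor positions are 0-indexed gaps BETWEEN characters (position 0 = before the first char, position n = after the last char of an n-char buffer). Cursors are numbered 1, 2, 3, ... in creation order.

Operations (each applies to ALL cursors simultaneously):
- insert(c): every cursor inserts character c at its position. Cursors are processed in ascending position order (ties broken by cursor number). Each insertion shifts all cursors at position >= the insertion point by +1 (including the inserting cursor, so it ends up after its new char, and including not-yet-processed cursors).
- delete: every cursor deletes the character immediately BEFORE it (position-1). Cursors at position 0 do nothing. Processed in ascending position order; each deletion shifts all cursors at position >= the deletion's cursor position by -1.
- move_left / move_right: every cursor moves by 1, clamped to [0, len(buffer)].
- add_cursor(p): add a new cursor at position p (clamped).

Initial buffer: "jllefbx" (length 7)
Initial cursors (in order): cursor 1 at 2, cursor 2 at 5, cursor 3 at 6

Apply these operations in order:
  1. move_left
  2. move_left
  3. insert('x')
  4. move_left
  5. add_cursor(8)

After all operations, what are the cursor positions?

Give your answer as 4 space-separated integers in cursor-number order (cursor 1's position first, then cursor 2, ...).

After op 1 (move_left): buffer="jllefbx" (len 7), cursors c1@1 c2@4 c3@5, authorship .......
After op 2 (move_left): buffer="jllefbx" (len 7), cursors c1@0 c2@3 c3@4, authorship .......
After op 3 (insert('x')): buffer="xjllxexfbx" (len 10), cursors c1@1 c2@5 c3@7, authorship 1...2.3...
After op 4 (move_left): buffer="xjllxexfbx" (len 10), cursors c1@0 c2@4 c3@6, authorship 1...2.3...
After op 5 (add_cursor(8)): buffer="xjllxexfbx" (len 10), cursors c1@0 c2@4 c3@6 c4@8, authorship 1...2.3...

Answer: 0 4 6 8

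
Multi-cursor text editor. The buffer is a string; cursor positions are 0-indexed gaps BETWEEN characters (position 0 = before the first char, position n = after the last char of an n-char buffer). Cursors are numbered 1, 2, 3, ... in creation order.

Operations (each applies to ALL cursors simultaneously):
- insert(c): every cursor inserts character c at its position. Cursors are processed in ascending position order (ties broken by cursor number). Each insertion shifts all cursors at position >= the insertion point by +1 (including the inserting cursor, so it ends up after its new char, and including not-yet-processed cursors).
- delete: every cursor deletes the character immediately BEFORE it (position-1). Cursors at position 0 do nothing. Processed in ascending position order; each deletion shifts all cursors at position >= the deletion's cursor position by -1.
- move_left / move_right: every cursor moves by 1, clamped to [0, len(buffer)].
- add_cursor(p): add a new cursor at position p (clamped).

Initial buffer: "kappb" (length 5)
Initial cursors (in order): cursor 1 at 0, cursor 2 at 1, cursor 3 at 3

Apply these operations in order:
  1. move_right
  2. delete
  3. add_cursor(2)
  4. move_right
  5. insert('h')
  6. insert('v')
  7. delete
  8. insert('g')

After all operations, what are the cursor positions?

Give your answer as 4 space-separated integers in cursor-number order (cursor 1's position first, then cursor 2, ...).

Answer: 5 5 10 10

Derivation:
After op 1 (move_right): buffer="kappb" (len 5), cursors c1@1 c2@2 c3@4, authorship .....
After op 2 (delete): buffer="pb" (len 2), cursors c1@0 c2@0 c3@1, authorship ..
After op 3 (add_cursor(2)): buffer="pb" (len 2), cursors c1@0 c2@0 c3@1 c4@2, authorship ..
After op 4 (move_right): buffer="pb" (len 2), cursors c1@1 c2@1 c3@2 c4@2, authorship ..
After op 5 (insert('h')): buffer="phhbhh" (len 6), cursors c1@3 c2@3 c3@6 c4@6, authorship .12.34
After op 6 (insert('v')): buffer="phhvvbhhvv" (len 10), cursors c1@5 c2@5 c3@10 c4@10, authorship .1212.3434
After op 7 (delete): buffer="phhbhh" (len 6), cursors c1@3 c2@3 c3@6 c4@6, authorship .12.34
After op 8 (insert('g')): buffer="phhggbhhgg" (len 10), cursors c1@5 c2@5 c3@10 c4@10, authorship .1212.3434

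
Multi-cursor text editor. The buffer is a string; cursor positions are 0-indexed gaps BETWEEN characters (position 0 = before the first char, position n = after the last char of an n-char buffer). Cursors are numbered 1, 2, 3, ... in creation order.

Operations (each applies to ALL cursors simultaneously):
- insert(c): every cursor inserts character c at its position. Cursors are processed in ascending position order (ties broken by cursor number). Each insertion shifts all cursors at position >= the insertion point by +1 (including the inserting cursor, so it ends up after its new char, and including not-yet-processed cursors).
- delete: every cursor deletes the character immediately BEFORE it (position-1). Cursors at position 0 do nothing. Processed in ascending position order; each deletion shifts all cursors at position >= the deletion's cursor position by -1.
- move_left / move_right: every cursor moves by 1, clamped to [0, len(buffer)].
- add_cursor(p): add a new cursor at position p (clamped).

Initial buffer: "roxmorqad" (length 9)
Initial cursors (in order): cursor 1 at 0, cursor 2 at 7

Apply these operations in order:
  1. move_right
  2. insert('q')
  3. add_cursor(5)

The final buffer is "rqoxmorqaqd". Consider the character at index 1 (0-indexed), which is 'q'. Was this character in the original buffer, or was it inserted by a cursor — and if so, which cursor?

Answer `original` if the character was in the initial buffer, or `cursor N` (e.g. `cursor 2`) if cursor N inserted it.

Answer: cursor 1

Derivation:
After op 1 (move_right): buffer="roxmorqad" (len 9), cursors c1@1 c2@8, authorship .........
After op 2 (insert('q')): buffer="rqoxmorqaqd" (len 11), cursors c1@2 c2@10, authorship .1.......2.
After op 3 (add_cursor(5)): buffer="rqoxmorqaqd" (len 11), cursors c1@2 c3@5 c2@10, authorship .1.......2.
Authorship (.=original, N=cursor N): . 1 . . . . . . . 2 .
Index 1: author = 1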